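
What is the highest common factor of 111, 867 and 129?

3

111 = 3 · 37; 867 = 3 · 17²; 129 = 3 · 43
gcd takes min exponent of each prime: 3 = 3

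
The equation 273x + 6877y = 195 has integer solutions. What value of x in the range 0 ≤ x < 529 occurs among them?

Euclid: 6877 = 25·273 + 52; 273 = 5·52 + 13; 52 = 4·13 + 0 → gcd = 13; 195 = 13·15.
Back-substitution yields 273·(126) + 6877·(-5) = 13, so one solution is x = 126·15 = 1890, y = -5·15 = -75.
Solutions in x differ by 6877/13 = 529; the one in [0, 529) is 1890 mod 529 = 303.

303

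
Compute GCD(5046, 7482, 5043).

3

gcd(5046, 7482): 7482 = 1·5046 + 2436; 5046 = 2·2436 + 174; 2436 = 14·174 + 0 → 174
gcd(174, 5043): 5043 = 28·174 + 171; 174 = 1·171 + 3; 171 = 57·3 + 0 → 3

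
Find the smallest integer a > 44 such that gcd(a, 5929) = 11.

55

gcd(a, 5929) = 11 forces 11 | a; write a = 11s. Then gcd(11s, 11·539) = 11·gcd(s, 539), so need gcd(s, 539) = 1.
11s > 44 gives s ≥ 5. The least s ≥ 5 coprime to 539 is 5, so a = 11·5 = 55.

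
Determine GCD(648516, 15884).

648516 = 2² · 3 · 11 · 17³
15884 = 2² · 11 · 19²
Common: 2² · 11 = 44

44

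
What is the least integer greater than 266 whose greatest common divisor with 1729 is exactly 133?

gcd(k, 1729) = 133 forces 133 | k; write k = 133s. Then gcd(133s, 133·13) = 133·gcd(s, 13), so need gcd(s, 13) = 1.
133s > 266 gives s ≥ 3. The least s ≥ 3 coprime to 13 is 3, so k = 133·3 = 399.

399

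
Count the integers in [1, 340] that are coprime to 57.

Prime factors of 57: 3, 19. Count integers ≤ 340 divisible by none of them.
By inclusion–exclusion: 340 − ⌊340/3⌋ − ⌊340/19⌋ + ⌊340/57⌋ = 215.

215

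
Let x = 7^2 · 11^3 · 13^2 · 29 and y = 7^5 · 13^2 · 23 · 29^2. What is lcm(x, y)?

max exponent per prime: 7^5 · 11^3 · 13^2 · 23 · 29^2 = 73127174259139

73127174259139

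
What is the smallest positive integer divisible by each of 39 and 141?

39 = 3 · 13; 141 = 3 · 47
max exponents: 3 · 13 · 47 = 1833

1833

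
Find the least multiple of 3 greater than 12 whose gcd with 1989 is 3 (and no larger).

15

Multiples of 3 above 12: 3·5, 3·6, … . Need the cofactor coprime to 1989/3 = 663.
Checking s = 5, 6, … the first with gcd(s, 663) = 1 is s = 5, giving 15.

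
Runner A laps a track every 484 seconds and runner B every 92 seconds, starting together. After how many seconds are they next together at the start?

484 = 2² · 11²; 92 = 2² · 23
max exponents: 2² · 11² · 23 = 11132

11132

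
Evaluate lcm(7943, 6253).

293891

gcd first: 7943 = 1·6253 + 1690; 6253 = 3·1690 + 1183; 1690 = 1·1183 + 507; 1183 = 2·507 + 169; 507 = 3·169 + 0 → gcd = 169
lcm = 7943·6253/gcd = 49667579/169 = 293891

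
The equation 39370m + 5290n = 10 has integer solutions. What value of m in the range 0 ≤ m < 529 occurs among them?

Reduce mod 5290: 39370m ≡ 10 (mod 5290). With g = gcd(39370, 5290) = 10 dividing 10, divide through: 3937m ≡ 1 (mod 529).
Since gcd(3937, 529) = 1, m ≡ 1·(3937)⁻¹ ≡ 52 (mod 529). Smallest non-negative: 52.

52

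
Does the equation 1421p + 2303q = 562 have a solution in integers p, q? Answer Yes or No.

By Bézout, 1421p + 2303q = 562 has integer solutions iff gcd(1421, 2303) | 562.
Euclid: 2303 = 1·1421 + 882; 1421 = 1·882 + 539; 882 = 1·539 + 343; 539 = 1·343 + 196; 343 = 1·196 + 147; 196 = 1·147 + 49; 147 = 3·49 + 0. gcd = 49; 562 mod 49 = 23. No.

No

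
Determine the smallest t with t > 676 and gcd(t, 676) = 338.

Multiples of 338 above 676: 338·3, 338·4, … . Need the cofactor coprime to 676/338 = 2.
Checking s = 3, 4, … the first with gcd(s, 2) = 1 is s = 3, giving 1014.

1014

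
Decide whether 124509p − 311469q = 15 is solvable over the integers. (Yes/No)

Yes

By Bézout, 124509p − 311469q = 15 has integer solutions iff gcd(124509, 311469) | 15.
Euclid: 311469 = 2·124509 + 62451; 124509 = 1·62451 + 62058; 62451 = 1·62058 + 393; 62058 = 157·393 + 357; 393 = 1·357 + 36; 357 = 9·36 + 33; 36 = 1·33 + 3; 33 = 11·3 + 0. gcd = 3; 15 mod 3 = 0. Yes.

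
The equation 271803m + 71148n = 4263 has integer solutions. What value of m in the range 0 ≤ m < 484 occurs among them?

161

Euclid: 271803 = 3·71148 + 58359; 71148 = 1·58359 + 12789; 58359 = 4·12789 + 7203; 12789 = 1·7203 + 5586; 7203 = 1·5586 + 1617; 5586 = 3·1617 + 735; 1617 = 2·735 + 147; 735 = 5·147 + 0 → gcd = 147; 4263 = 147·29.
Back-substitution yields 271803·(89) + 71148·(-340) = 147, so one solution is m = 89·29 = 2581, n = -340·29 = -9860.
Solutions in m differ by 71148/147 = 484; the one in [0, 484) is 2581 mod 484 = 161.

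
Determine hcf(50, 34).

2

Euclid: 50 = 1·34 + 16; 34 = 2·16 + 2; 16 = 8·2 + 0. Last nonzero remainder: 2.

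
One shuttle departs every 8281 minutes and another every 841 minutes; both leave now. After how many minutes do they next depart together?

8281 = 7² · 13²; 841 = 29²
max exponents: 7² · 13² · 29² = 6964321

6964321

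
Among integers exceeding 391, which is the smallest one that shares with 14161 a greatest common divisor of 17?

Multiples of 17 above 391: 17·24, 17·25, … . Need the cofactor coprime to 14161/17 = 833.
Checking s = 24, 25, … the first with gcd(s, 833) = 1 is s = 24, giving 408.

408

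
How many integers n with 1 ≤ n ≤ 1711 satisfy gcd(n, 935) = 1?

1173

Prime factors of 935: 5, 11, 17. Count integers ≤ 1711 divisible by none of them.
By inclusion–exclusion: 1711 − ⌊1711/5⌋ − ⌊1711/11⌋ − ⌊1711/17⌋ + ⌊1711/55⌋ + ⌊1711/85⌋ + ⌊1711/187⌋ − ⌊1711/935⌋ = 1173.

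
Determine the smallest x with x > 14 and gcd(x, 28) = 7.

21

28 = 7·4. Any x with gcd(x, 28) = 7 is a multiple of 7, say 7s, with s coprime to 4.
Need s > 14/7, so s ≥ 3. First s ≥ 3 with gcd(s, 4) = 1 is s = 3. Thus x = 7·3 = 21.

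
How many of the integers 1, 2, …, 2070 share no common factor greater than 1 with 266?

841

Prime factors of 266: 2, 7, 19. Count integers ≤ 2070 divisible by none of them.
By inclusion–exclusion: 2070 − ⌊2070/2⌋ − ⌊2070/7⌋ − ⌊2070/19⌋ + ⌊2070/14⌋ + ⌊2070/38⌋ + ⌊2070/133⌋ − ⌊2070/266⌋ = 841.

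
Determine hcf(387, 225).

Euclid: 387 = 1·225 + 162; 225 = 1·162 + 63; 162 = 2·63 + 36; 63 = 1·36 + 27; 36 = 1·27 + 9; 27 = 3·9 + 0. Last nonzero remainder: 9.

9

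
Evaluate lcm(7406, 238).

125902

gcd first: 7406 = 31·238 + 28; 238 = 8·28 + 14; 28 = 2·14 + 0 → gcd = 14
lcm = 7406·238/gcd = 1762628/14 = 125902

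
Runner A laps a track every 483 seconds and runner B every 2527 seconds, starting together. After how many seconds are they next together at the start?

174363

gcd first: 2527 = 5·483 + 112; 483 = 4·112 + 35; 112 = 3·35 + 7; 35 = 5·7 + 0 → gcd = 7
lcm = 483·2527/gcd = 1220541/7 = 174363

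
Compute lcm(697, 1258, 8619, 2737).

4210157406

lcm(697, 1258) = 697·1258/gcd = 876826/17 = 51578
lcm(51578, 8619) = 51578·8619/gcd = 444550782/17 = 26150046
lcm(26150046, 2737) = 26150046·2737/gcd = 71572675902/17 = 4210157406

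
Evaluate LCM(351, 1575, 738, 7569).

4235990850

351 = 3³ · 13; 1575 = 3² · 5² · 7; 738 = 2 · 3² · 41; 7569 = 3² · 29²
lcm takes max exponent of each prime: 2 · 3³ · 5² · 7 · 13 · 29² · 41 = 4235990850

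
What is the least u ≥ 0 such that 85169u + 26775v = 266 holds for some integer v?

gcd(85169, 26775) = 7 (Euclid: 85169 = 3·26775 + 4844; 26775 = 5·4844 + 2555; 4844 = 1·2555 + 2289; 2555 = 1·2289 + 266; 2289 = 8·266 + 161; 266 = 1·161 + 105; 161 = 1·105 + 56; 105 = 1·56 + 49; 56 = 1·49 + 7; 49 = 7·7 + 0), and 7 | 266.
Extended Euclid: 85169·(503) + 26775·(-1600) = 7. Scale by 38: u₀ = 19114.
General solution u = u₀ + 3825t; reducing mod 3825 gives u = 3814 (and v = -12132).

3814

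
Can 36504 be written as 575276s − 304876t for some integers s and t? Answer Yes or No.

gcd(575276, 304876): 575276 = 1·304876 + 270400; 304876 = 1·270400 + 34476; 270400 = 7·34476 + 29068; 34476 = 1·29068 + 5408; 29068 = 5·5408 + 2028; 5408 = 2·2028 + 1352; 2028 = 1·1352 + 676; 1352 = 2·676 + 0 → 676
676 divides 36504, so a solution exists.

Yes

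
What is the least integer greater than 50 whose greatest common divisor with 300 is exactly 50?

250

300 = 50·6. Any m with gcd(m, 300) = 50 is a multiple of 50, say 50s, with s coprime to 6.
Need s > 50/50, so s ≥ 2. First s ≥ 2 with gcd(s, 6) = 1 is s = 5. Thus m = 50·5 = 250.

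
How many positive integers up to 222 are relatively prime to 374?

Prime factors of 374: 2, 11, 17. Count integers ≤ 222 divisible by none of them.
By inclusion–exclusion: 222 − ⌊222/2⌋ − ⌊222/11⌋ − ⌊222/17⌋ + ⌊222/22⌋ + ⌊222/34⌋ + ⌊222/187⌋ − ⌊222/374⌋ = 95.

95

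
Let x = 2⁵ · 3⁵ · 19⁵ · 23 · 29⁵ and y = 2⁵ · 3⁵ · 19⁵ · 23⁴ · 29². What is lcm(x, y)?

110516110061897354387616

max exponent per prime: 2⁵ · 3⁵ · 19⁵ · 23⁴ · 29⁵ = 110516110061897354387616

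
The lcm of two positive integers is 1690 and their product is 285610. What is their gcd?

gcd·lcm = product, so gcd = 285610/1690 = 169.

169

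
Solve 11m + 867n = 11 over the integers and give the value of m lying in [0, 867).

1

Euclid: 867 = 78·11 + 9; 11 = 1·9 + 2; 9 = 4·2 + 1; 2 = 2·1 + 0 → gcd = 1; 11 = 1·11.
Back-substitution yields 11·(-394) + 867·(5) = 1, so one solution is m = -394·11 = -4334, n = 5·11 = 55.
Solutions in m differ by 867/1 = 867; the one in [0, 867) is -4334 mod 867 = 1.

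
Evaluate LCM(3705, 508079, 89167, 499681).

327398486415

lcm(3705, 508079) = 3705·508079/gcd = 1882432695/247 = 7621185
lcm(7621185, 89167) = 7621185·89167/gcd = 679558202895/247 = 2751247785
lcm(2751247785, 499681) = 2751247785·499681/gcd = 1374746244456585/4199 = 327398486415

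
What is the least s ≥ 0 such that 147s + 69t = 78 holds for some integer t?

gcd(147, 69) = 3 (Euclid: 147 = 2·69 + 9; 69 = 7·9 + 6; 9 = 1·6 + 3; 6 = 2·3 + 0), and 3 | 78.
Extended Euclid: 147·(8) + 69·(-17) = 3. Scale by 26: s₀ = 208.
General solution s = s₀ + 23k; reducing mod 23 gives s = 1 (and t = -1).

1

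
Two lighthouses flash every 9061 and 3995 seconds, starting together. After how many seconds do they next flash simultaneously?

2129335

9061 = 13 · 17 · 41; 3995 = 5 · 17 · 47
max exponents: 5 · 13 · 17 · 41 · 47 = 2129335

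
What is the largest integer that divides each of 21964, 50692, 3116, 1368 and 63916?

76

gcd(21964, 50692): 50692 = 2·21964 + 6764; 21964 = 3·6764 + 1672; 6764 = 4·1672 + 76; 1672 = 22·76 + 0 → 76
gcd(76, 3116): 3116 = 41·76 + 0 → 76
gcd(76, 1368): 1368 = 18·76 + 0 → 76
gcd(76, 63916): 63916 = 841·76 + 0 → 76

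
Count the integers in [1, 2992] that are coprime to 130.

130 = 2·5·13. Inclusion–exclusion on these primes:
2992 − ⌊2992/2⌋ − ⌊2992/5⌋ − ⌊2992/13⌋ + ⌊2992/10⌋ + ⌊2992/26⌋ + ⌊2992/65⌋ − ⌊2992/130⌋ = 1105

1105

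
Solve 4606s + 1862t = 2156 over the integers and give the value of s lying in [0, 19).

13

Reduce mod 1862: 4606s ≡ 2156 (mod 1862). With g = gcd(4606, 1862) = 98 dividing 2156, divide through: 47s ≡ 22 (mod 19).
Since gcd(47, 19) = 1, s ≡ 22·(47)⁻¹ ≡ 13 (mod 19). Smallest non-negative: 13.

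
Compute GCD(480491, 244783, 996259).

11

480491 = 11³ · 19²; 244783 = 7 · 11² · 17²; 996259 = 11 · 41 · 47²
gcd takes min exponent of each prime: 11 = 11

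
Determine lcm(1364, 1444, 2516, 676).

52343037604

1364 = 2² · 11 · 31; 1444 = 2² · 19²; 2516 = 2² · 17 · 37; 676 = 2² · 13²
lcm takes max exponent of each prime: 2² · 11 · 13² · 17 · 19² · 31 · 37 = 52343037604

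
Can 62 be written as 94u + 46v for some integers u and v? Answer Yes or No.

Yes

By Bézout, 94u + 46v = 62 has integer solutions iff gcd(94, 46) | 62.
Euclid: 94 = 2·46 + 2; 46 = 23·2 + 0. gcd = 2; 62 mod 2 = 0. Yes.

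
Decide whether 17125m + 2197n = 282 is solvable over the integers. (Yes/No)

gcd(17125, 2197): 17125 = 7·2197 + 1746; 2197 = 1·1746 + 451; 1746 = 3·451 + 393; 451 = 1·393 + 58; 393 = 6·58 + 45; 58 = 1·45 + 13; 45 = 3·13 + 6; 13 = 2·6 + 1; 6 = 6·1 + 0 → 1
1 divides 282, so a solution exists.

Yes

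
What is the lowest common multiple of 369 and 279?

11439

gcd first: 369 = 1·279 + 90; 279 = 3·90 + 9; 90 = 10·9 + 0 → gcd = 9
lcm = 369·279/gcd = 102951/9 = 11439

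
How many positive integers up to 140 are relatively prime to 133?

133 = 7·19. Inclusion–exclusion on these primes:
140 − ⌊140/7⌋ − ⌊140/19⌋ + ⌊140/133⌋ = 114

114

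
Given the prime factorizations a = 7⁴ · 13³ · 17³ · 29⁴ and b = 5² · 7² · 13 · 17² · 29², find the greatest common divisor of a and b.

min exponent per shared prime: 7² · 13 · 17² · 29² = 154822213

154822213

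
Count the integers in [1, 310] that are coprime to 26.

143

26 = 2·13. Inclusion–exclusion on these primes:
310 − ⌊310/2⌋ − ⌊310/13⌋ + ⌊310/26⌋ = 143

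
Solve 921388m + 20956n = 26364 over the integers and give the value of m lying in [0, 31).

Euclid: 921388 = 43·20956 + 20280; 20956 = 1·20280 + 676; 20280 = 30·676 + 0 → gcd = 676; 26364 = 676·39.
Back-substitution yields 921388·(-1) + 20956·(44) = 676, so one solution is m = -1·39 = -39, n = 44·39 = 1716.
Solutions in m differ by 20956/676 = 31; the one in [0, 31) is -39 mod 31 = 23.

23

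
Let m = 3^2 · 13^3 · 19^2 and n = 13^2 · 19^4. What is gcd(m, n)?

min exponent per shared prime: 13^2 · 19^2 = 61009

61009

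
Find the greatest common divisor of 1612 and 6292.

52

Euclid: 6292 = 3·1612 + 1456; 1612 = 1·1456 + 156; 1456 = 9·156 + 52; 156 = 3·52 + 0. Last nonzero remainder: 52.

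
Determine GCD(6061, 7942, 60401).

gcd(6061, 7942): 7942 = 1·6061 + 1881; 6061 = 3·1881 + 418; 1881 = 4·418 + 209; 418 = 2·209 + 0 → 209
gcd(209, 60401): 60401 = 289·209 + 0 → 209

209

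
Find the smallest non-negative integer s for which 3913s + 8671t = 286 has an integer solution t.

Reduce mod 8671: 3913s ≡ 286 (mod 8671). With g = gcd(3913, 8671) = 13 dividing 286, divide through: 301s ≡ 22 (mod 667).
Since gcd(301, 667) = 1, s ≡ 22·(301)⁻¹ ≡ 379 (mod 667). Smallest non-negative: 379.

379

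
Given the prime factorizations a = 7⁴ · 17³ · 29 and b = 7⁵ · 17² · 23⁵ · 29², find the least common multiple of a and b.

446963583293726233

max exponent per prime: 7⁵ · 17³ · 23⁵ · 29² = 446963583293726233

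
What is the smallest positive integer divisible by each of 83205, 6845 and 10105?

5353659315

83205 = 3² · 5 · 43²; 6845 = 5 · 37²; 10105 = 5 · 43 · 47
lcm takes max exponent of each prime: 3² · 5 · 37² · 43² · 47 = 5353659315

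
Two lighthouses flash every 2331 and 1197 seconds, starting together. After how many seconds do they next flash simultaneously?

44289

gcd first: 2331 = 1·1197 + 1134; 1197 = 1·1134 + 63; 1134 = 18·63 + 0 → gcd = 63
lcm = 2331·1197/gcd = 2790207/63 = 44289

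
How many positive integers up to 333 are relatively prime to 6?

6 = 2·3. Inclusion–exclusion on these primes:
333 − ⌊333/2⌋ − ⌊333/3⌋ + ⌊333/6⌋ = 111

111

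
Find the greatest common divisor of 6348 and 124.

6348 = 2² · 3 · 23²
124 = 2² · 31
Common: 2² = 4

4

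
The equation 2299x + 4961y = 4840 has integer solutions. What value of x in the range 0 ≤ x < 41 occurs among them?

28

gcd(2299, 4961) = 121 (Euclid: 4961 = 2·2299 + 363; 2299 = 6·363 + 121; 363 = 3·121 + 0), and 121 | 4840.
Extended Euclid: 2299·(13) + 4961·(-6) = 121. Scale by 40: x₀ = 520.
General solution x = x₀ + 41t; reducing mod 41 gives x = 28 (and y = -12).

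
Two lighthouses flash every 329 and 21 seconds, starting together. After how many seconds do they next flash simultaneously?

987

329 = 7 · 47; 21 = 3 · 7
max exponents: 3 · 7 · 47 = 987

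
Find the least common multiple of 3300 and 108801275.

1305615300

gcd first: 108801275 = 32970·3300 + 275; 3300 = 12·275 + 0 → gcd = 275
lcm = 3300·108801275/gcd = 359044207500/275 = 1305615300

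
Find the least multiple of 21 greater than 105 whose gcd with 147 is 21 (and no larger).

147 = 21·7. Any k with gcd(k, 147) = 21 is a multiple of 21, say 21s, with s coprime to 7.
Need s > 105/21, so s ≥ 6. First s ≥ 6 with gcd(s, 7) = 1 is s = 6. Thus k = 21·6 = 126.

126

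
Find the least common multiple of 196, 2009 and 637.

196 = 2² · 7²; 2009 = 7² · 41; 637 = 7² · 13
lcm takes max exponent of each prime: 2² · 7² · 13 · 41 = 104468

104468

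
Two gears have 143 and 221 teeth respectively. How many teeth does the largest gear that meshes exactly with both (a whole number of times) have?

13

Euclid: 221 = 1·143 + 78; 143 = 1·78 + 65; 78 = 1·65 + 13; 65 = 5·13 + 0. Last nonzero remainder: 13.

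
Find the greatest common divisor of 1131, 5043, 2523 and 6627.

3

gcd(1131, 5043): 5043 = 4·1131 + 519; 1131 = 2·519 + 93; 519 = 5·93 + 54; 93 = 1·54 + 39; 54 = 1·39 + 15; 39 = 2·15 + 9; 15 = 1·9 + 6; 9 = 1·6 + 3; 6 = 2·3 + 0 → 3
gcd(3, 2523): 2523 = 841·3 + 0 → 3
gcd(3, 6627): 6627 = 2209·3 + 0 → 3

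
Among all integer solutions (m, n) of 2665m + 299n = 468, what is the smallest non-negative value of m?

5

gcd(2665, 299) = 13 (Euclid: 2665 = 8·299 + 273; 299 = 1·273 + 26; 273 = 10·26 + 13; 26 = 2·13 + 0), and 13 | 468.
Extended Euclid: 2665·(11) + 299·(-98) = 13. Scale by 36: m₀ = 396.
General solution m = m₀ + 23t; reducing mod 23 gives m = 5 (and n = -43).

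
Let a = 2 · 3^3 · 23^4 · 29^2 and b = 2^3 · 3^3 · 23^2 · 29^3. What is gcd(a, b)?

min exponent per shared prime: 2 · 3^3 · 23^2 · 29^2 = 24024006

24024006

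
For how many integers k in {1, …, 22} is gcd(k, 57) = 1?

14

Prime factors of 57: 3, 19. Count integers ≤ 22 divisible by none of them.
By inclusion–exclusion: 22 − ⌊22/3⌋ − ⌊22/19⌋ + ⌊22/57⌋ = 14.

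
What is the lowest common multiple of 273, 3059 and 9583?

273 = 3 · 7 · 13; 3059 = 7 · 19 · 23; 9583 = 7 · 37²
lcm takes max exponent of each prime: 3 · 7 · 13 · 19 · 23 · 37² = 163323069

163323069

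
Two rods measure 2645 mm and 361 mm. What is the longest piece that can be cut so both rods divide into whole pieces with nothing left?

1

2645 = 5 · 23²
361 = 19²
Common: 1 = 1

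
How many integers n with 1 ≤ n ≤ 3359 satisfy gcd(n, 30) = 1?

896

30 = 2·3·5. Inclusion–exclusion on these primes:
3359 − ⌊3359/2⌋ − ⌊3359/3⌋ − ⌊3359/5⌋ + ⌊3359/6⌋ + ⌊3359/10⌋ + ⌊3359/15⌋ − ⌊3359/30⌋ = 896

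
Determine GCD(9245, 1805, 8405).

gcd(9245, 1805): 9245 = 5·1805 + 220; 1805 = 8·220 + 45; 220 = 4·45 + 40; 45 = 1·40 + 5; 40 = 8·5 + 0 → 5
gcd(5, 8405): 8405 = 1681·5 + 0 → 5

5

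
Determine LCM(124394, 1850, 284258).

441999870650

124394 = 2 · 37 · 41²; 1850 = 2 · 5² · 37; 284258 = 2 · 13² · 29²
lcm takes max exponent of each prime: 2 · 5² · 13² · 29² · 37 · 41² = 441999870650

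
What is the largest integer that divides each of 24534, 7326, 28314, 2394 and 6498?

gcd(24534, 7326): 24534 = 3·7326 + 2556; 7326 = 2·2556 + 2214; 2556 = 1·2214 + 342; 2214 = 6·342 + 162; 342 = 2·162 + 18; 162 = 9·18 + 0 → 18
gcd(18, 28314): 28314 = 1573·18 + 0 → 18
gcd(18, 2394): 2394 = 133·18 + 0 → 18
gcd(18, 6498): 6498 = 361·18 + 0 → 18

18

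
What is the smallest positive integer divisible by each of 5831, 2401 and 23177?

5831 = 7³ · 17; 2401 = 7⁴; 23177 = 7² · 11 · 43
lcm takes max exponent of each prime: 7⁴ · 11 · 17 · 43 = 19306441

19306441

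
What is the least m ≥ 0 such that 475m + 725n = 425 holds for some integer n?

7

gcd(475, 725) = 25 (Euclid: 725 = 1·475 + 250; 475 = 1·250 + 225; 250 = 1·225 + 25; 225 = 9·25 + 0), and 25 | 425.
Extended Euclid: 475·(-3) + 725·(2) = 25. Scale by 17: m₀ = -51.
General solution m = m₀ + 29t; reducing mod 29 gives m = 7 (and n = -4).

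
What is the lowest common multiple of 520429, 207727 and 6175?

10942019725

520429 = 7² · 13 · 19 · 43; 207727 = 13 · 19 · 29²; 6175 = 5² · 13 · 19
lcm takes max exponent of each prime: 5² · 7² · 13 · 19 · 29² · 43 = 10942019725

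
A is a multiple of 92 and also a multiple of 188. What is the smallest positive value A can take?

gcd first: 188 = 2·92 + 4; 92 = 23·4 + 0 → gcd = 4
lcm = 92·188/gcd = 17296/4 = 4324

4324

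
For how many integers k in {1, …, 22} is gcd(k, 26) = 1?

10

Prime factors of 26: 2, 13. Count integers ≤ 22 divisible by none of them.
By inclusion–exclusion: 22 − ⌊22/2⌋ − ⌊22/13⌋ + ⌊22/26⌋ = 10.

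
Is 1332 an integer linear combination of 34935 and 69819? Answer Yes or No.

gcd(34935, 69819): 69819 = 1·34935 + 34884; 34935 = 1·34884 + 51; 34884 = 684·51 + 0 → 51
51 does not divide 1332, so a solution does not exist.

No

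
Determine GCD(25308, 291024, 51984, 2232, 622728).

36

gcd(25308, 291024): 291024 = 11·25308 + 12636; 25308 = 2·12636 + 36; 12636 = 351·36 + 0 → 36
gcd(36, 51984): 51984 = 1444·36 + 0 → 36
gcd(36, 2232): 2232 = 62·36 + 0 → 36
gcd(36, 622728): 622728 = 17298·36 + 0 → 36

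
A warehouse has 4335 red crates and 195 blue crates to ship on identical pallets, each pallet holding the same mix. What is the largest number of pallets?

Euclid: 4335 = 22·195 + 45; 195 = 4·45 + 15; 45 = 3·15 + 0. Last nonzero remainder: 15.

15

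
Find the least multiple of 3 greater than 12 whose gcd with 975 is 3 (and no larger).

18

Multiples of 3 above 12: 3·5, 3·6, … . Need the cofactor coprime to 975/3 = 325.
Checking s = 5, 6, … the first with gcd(s, 325) = 1 is s = 6, giving 18.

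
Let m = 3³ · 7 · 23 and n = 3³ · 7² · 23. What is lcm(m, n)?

max exponent per prime: 3³ · 7² · 23 = 30429

30429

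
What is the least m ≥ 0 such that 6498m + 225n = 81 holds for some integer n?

gcd(6498, 225) = 9 (Euclid: 6498 = 28·225 + 198; 225 = 1·198 + 27; 198 = 7·27 + 9; 27 = 3·9 + 0), and 9 | 81.
Extended Euclid: 6498·(8) + 225·(-231) = 9. Scale by 9: m₀ = 72.
General solution m = m₀ + 25t; reducing mod 25 gives m = 22 (and n = -635).

22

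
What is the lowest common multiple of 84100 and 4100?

3448100

84100 = 2² · 5² · 29²; 4100 = 2² · 5² · 41
max exponents: 2² · 5² · 29² · 41 = 3448100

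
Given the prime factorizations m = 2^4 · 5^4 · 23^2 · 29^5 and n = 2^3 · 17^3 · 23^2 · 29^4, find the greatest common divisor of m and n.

min exponent per shared prime: 2^3 · 23^2 · 29^4 = 2993213192

2993213192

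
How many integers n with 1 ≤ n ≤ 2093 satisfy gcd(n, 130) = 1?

130 = 2·5·13. Inclusion–exclusion on these primes:
2093 − ⌊2093/2⌋ − ⌊2093/5⌋ − ⌊2093/13⌋ + ⌊2093/10⌋ + ⌊2093/26⌋ + ⌊2093/65⌋ − ⌊2093/130⌋ = 773

773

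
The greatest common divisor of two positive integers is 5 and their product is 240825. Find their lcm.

48165

Since gcd(a,b)·lcm(a,b) = ab, lcm = 240825/5 = 48165.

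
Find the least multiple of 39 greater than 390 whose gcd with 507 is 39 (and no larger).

Multiples of 39 above 390: 39·11, 39·12, … . Need the cofactor coprime to 507/39 = 13.
Checking s = 11, 12, … the first with gcd(s, 13) = 1 is s = 11, giving 429.

429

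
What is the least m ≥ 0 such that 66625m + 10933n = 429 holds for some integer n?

Euclid: 66625 = 6·10933 + 1027; 10933 = 10·1027 + 663; 1027 = 1·663 + 364; 663 = 1·364 + 299; 364 = 1·299 + 65; 299 = 4·65 + 39; 65 = 1·39 + 26; 39 = 1·26 + 13; 26 = 2·13 + 0 → gcd = 13; 429 = 13·33.
Back-substitution yields 66625·(-330) + 10933·(2011) = 13, so one solution is m = -330·33 = -10890, n = 2011·33 = 66363.
Solutions in m differ by 10933/13 = 841; the one in [0, 841) is -10890 mod 841 = 43.

43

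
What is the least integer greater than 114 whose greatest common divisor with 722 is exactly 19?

133

Multiples of 19 above 114: 19·7, 19·8, … . Need the cofactor coprime to 722/19 = 38.
Checking s = 7, 8, … the first with gcd(s, 38) = 1 is s = 7, giving 133.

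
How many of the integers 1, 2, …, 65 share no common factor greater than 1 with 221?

Prime factors of 221: 13, 17. Count integers ≤ 65 divisible by none of them.
By inclusion–exclusion: 65 − ⌊65/13⌋ − ⌊65/17⌋ + ⌊65/221⌋ = 57.

57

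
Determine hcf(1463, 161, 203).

7

gcd(1463, 161): 1463 = 9·161 + 14; 161 = 11·14 + 7; 14 = 2·7 + 0 → 7
gcd(7, 203): 203 = 29·7 + 0 → 7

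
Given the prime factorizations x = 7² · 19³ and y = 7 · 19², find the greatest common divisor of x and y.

min exponent per shared prime: 7 · 19² = 2527

2527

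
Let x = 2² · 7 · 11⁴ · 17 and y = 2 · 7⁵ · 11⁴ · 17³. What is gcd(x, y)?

3484558

min exponent per shared prime: 2 · 7 · 11⁴ · 17 = 3484558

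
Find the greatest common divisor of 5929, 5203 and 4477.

121

gcd(5929, 5203): 5929 = 1·5203 + 726; 5203 = 7·726 + 121; 726 = 6·121 + 0 → 121
gcd(121, 4477): 4477 = 37·121 + 0 → 121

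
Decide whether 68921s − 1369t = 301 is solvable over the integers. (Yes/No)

Yes

gcd(68921, 1369): 68921 = 50·1369 + 471; 1369 = 2·471 + 427; 471 = 1·427 + 44; 427 = 9·44 + 31; 44 = 1·31 + 13; 31 = 2·13 + 5; 13 = 2·5 + 3; 5 = 1·3 + 2; 3 = 1·2 + 1; 2 = 2·1 + 0 → 1
1 divides 301, so a solution exists.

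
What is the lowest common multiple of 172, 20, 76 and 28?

114380

lcm(172, 20) = 172·20/gcd = 3440/4 = 860
lcm(860, 76) = 860·76/gcd = 65360/4 = 16340
lcm(16340, 28) = 16340·28/gcd = 457520/4 = 114380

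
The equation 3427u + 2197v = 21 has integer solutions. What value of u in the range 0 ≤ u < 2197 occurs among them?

209

Euclid: 3427 = 1·2197 + 1230; 2197 = 1·1230 + 967; 1230 = 1·967 + 263; 967 = 3·263 + 178; 263 = 1·178 + 85; 178 = 2·85 + 8; 85 = 10·8 + 5; 8 = 1·5 + 3; 5 = 1·3 + 2; 3 = 1·2 + 1; 2 = 2·1 + 0 → gcd = 1; 21 = 1·21.
Back-substitution yields 3427·(-827) + 2197·(1290) = 1, so one solution is u = -827·21 = -17367, v = 1290·21 = 27090.
Solutions in u differ by 2197/1 = 2197; the one in [0, 2197) is -17367 mod 2197 = 209.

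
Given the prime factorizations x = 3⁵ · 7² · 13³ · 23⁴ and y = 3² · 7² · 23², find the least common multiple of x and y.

max exponent per prime: 3⁵ · 7² · 13³ · 23⁴ = 7320550731039

7320550731039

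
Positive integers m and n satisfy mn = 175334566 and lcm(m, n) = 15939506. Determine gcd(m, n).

From gcd × lcm = mn: gcd = 175334566 / 15939506 = 11.

11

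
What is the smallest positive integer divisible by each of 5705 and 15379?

5705 = 5 · 7 · 163; 15379 = 7 · 13³
max exponents: 5 · 7 · 13³ · 163 = 12533885

12533885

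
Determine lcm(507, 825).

507 = 3 · 13²; 825 = 3 · 5² · 11
max exponents: 3 · 5² · 11 · 13² = 139425

139425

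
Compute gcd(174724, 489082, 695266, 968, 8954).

242

gcd(174724, 489082): 489082 = 2·174724 + 139634; 174724 = 1·139634 + 35090; 139634 = 3·35090 + 34364; 35090 = 1·34364 + 726; 34364 = 47·726 + 242; 726 = 3·242 + 0 → 242
gcd(242, 695266): 695266 = 2873·242 + 0 → 242
gcd(242, 968): 968 = 4·242 + 0 → 242
gcd(242, 8954): 8954 = 37·242 + 0 → 242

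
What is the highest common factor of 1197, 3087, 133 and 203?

7

gcd(1197, 3087): 3087 = 2·1197 + 693; 1197 = 1·693 + 504; 693 = 1·504 + 189; 504 = 2·189 + 126; 189 = 1·126 + 63; 126 = 2·63 + 0 → 63
gcd(63, 133): 133 = 2·63 + 7; 63 = 9·7 + 0 → 7
gcd(7, 203): 203 = 29·7 + 0 → 7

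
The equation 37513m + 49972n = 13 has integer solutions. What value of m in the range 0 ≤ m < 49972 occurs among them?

Euclid: 49972 = 1·37513 + 12459; 37513 = 3·12459 + 136; 12459 = 91·136 + 83; 136 = 1·83 + 53; 83 = 1·53 + 30; 53 = 1·30 + 23; 30 = 1·23 + 7; 23 = 3·7 + 2; 7 = 3·2 + 1; 2 = 2·1 + 0 → gcd = 1; 13 = 1·13.
Back-substitution yields 37513·(-21679) + 49972·(16274) = 1, so one solution is m = -21679·13 = -281827, n = 16274·13 = 211562.
Solutions in m differ by 49972/1 = 49972; the one in [0, 49972) is -281827 mod 49972 = 18005.

18005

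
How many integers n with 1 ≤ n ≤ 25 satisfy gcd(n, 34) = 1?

12

Prime factors of 34: 2, 17. Count integers ≤ 25 divisible by none of them.
By inclusion–exclusion: 25 − ⌊25/2⌋ − ⌊25/17⌋ + ⌊25/34⌋ = 12.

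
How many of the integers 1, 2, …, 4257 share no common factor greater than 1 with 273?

273 = 3·7·13. Inclusion–exclusion on these primes:
4257 − ⌊4257/3⌋ − ⌊4257/7⌋ − ⌊4257/13⌋ + ⌊4257/21⌋ + ⌊4257/39⌋ + ⌊4257/91⌋ − ⌊4257/273⌋ = 2245

2245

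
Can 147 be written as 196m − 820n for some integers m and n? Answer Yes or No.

gcd(196, 820): 820 = 4·196 + 36; 196 = 5·36 + 16; 36 = 2·16 + 4; 16 = 4·4 + 0 → 4
4 does not divide 147, so a solution does not exist.

No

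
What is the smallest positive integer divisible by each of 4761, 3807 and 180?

4761 = 3² · 23²; 3807 = 3⁴ · 47; 180 = 2² · 3² · 5
lcm takes max exponent of each prime: 2² · 3⁴ · 5 · 23² · 47 = 40278060

40278060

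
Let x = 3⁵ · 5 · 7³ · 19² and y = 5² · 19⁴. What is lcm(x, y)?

271553125725

max exponent per prime: 3⁵ · 5² · 7³ · 19⁴ = 271553125725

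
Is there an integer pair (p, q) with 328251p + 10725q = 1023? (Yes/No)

Yes

By Bézout, 328251p + 10725q = 1023 has integer solutions iff gcd(328251, 10725) | 1023.
Euclid: 328251 = 30·10725 + 6501; 10725 = 1·6501 + 4224; 6501 = 1·4224 + 2277; 4224 = 1·2277 + 1947; 2277 = 1·1947 + 330; 1947 = 5·330 + 297; 330 = 1·297 + 33; 297 = 9·33 + 0. gcd = 33; 1023 mod 33 = 0. Yes.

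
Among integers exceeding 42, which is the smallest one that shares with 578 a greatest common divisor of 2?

44

gcd(x, 578) = 2 forces 2 | x; write x = 2s. Then gcd(2s, 2·289) = 2·gcd(s, 289), so need gcd(s, 289) = 1.
2s > 42 gives s ≥ 22. The least s ≥ 22 coprime to 289 is 22, so x = 2·22 = 44.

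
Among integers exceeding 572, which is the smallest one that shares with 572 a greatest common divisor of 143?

715

gcd(m, 572) = 143 forces 143 | m; write m = 143s. Then gcd(143s, 143·4) = 143·gcd(s, 4), so need gcd(s, 4) = 1.
143s > 572 gives s ≥ 5. The least s ≥ 5 coprime to 4 is 5, so m = 143·5 = 715.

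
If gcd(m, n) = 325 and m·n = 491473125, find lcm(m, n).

1512225

gcd·lcm = product, so lcm = 491473125/325 = 1512225.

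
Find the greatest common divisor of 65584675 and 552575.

25

Euclid: 65584675 = 118·552575 + 380825; 552575 = 1·380825 + 171750; 380825 = 2·171750 + 37325; 171750 = 4·37325 + 22450; 37325 = 1·22450 + 14875; 22450 = 1·14875 + 7575; 14875 = 1·7575 + 7300; 7575 = 1·7300 + 275; 7300 = 26·275 + 150; 275 = 1·150 + 125; 150 = 1·125 + 25; 125 = 5·25 + 0. Last nonzero remainder: 25.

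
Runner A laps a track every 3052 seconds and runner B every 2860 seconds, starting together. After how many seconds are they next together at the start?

2182180

3052 = 2² · 7 · 109; 2860 = 2² · 5 · 11 · 13
max exponents: 2² · 5 · 7 · 11 · 13 · 109 = 2182180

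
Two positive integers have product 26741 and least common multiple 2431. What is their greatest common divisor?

gcd·lcm = product, so gcd = 26741/2431 = 11.

11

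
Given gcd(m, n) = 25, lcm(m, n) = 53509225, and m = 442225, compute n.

3025

Using mn = gcd(m,n)·lcm(m,n) = 25·53509225 = 1337730625, we get n = 1337730625/442225 = 3025.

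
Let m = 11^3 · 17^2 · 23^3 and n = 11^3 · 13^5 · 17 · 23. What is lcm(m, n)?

1737705468456529

max exponent per prime: 11^3 · 13^5 · 17^2 · 23^3 = 1737705468456529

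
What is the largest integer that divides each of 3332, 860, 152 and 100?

4

3332 = 2² · 7² · 17; 860 = 2² · 5 · 43; 152 = 2³ · 19; 100 = 2² · 5²
gcd takes min exponent of each prime: 2² = 4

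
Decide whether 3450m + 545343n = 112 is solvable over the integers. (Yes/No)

By Bézout, 3450m + 545343n = 112 has integer solutions iff gcd(3450, 545343) | 112.
Euclid: 545343 = 158·3450 + 243; 3450 = 14·243 + 48; 243 = 5·48 + 3; 48 = 16·3 + 0. gcd = 3; 112 mod 3 = 1. No.

No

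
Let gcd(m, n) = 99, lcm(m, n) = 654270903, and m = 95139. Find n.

Using mn = gcd(m,n)·lcm(m,n) = 99·654270903 = 64772819397, we get n = 64772819397/95139 = 680823.

680823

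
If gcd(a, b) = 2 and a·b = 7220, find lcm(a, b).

gcd·lcm = product, so lcm = 7220/2 = 3610.

3610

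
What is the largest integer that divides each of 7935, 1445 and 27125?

gcd(7935, 1445): 7935 = 5·1445 + 710; 1445 = 2·710 + 25; 710 = 28·25 + 10; 25 = 2·10 + 5; 10 = 2·5 + 0 → 5
gcd(5, 27125): 27125 = 5425·5 + 0 → 5

5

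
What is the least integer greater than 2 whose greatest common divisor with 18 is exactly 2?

18 = 2·9. Any t with gcd(t, 18) = 2 is a multiple of 2, say 2s, with s coprime to 9.
Need s > 2/2, so s ≥ 2. First s ≥ 2 with gcd(s, 9) = 1 is s = 2. Thus t = 2·2 = 4.

4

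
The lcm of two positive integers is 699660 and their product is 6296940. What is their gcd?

gcd·lcm = product, so gcd = 6296940/699660 = 9.

9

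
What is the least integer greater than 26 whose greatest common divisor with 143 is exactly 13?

143 = 13·11. Any t with gcd(t, 143) = 13 is a multiple of 13, say 13s, with s coprime to 11.
Need s > 26/13, so s ≥ 3. First s ≥ 3 with gcd(s, 11) = 1 is s = 3. Thus t = 13·3 = 39.

39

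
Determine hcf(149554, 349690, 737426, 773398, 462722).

2

gcd(149554, 349690): 349690 = 2·149554 + 50582; 149554 = 2·50582 + 48390; 50582 = 1·48390 + 2192; 48390 = 22·2192 + 166; 2192 = 13·166 + 34; 166 = 4·34 + 30; 34 = 1·30 + 4; 30 = 7·4 + 2; 4 = 2·2 + 0 → 2
gcd(2, 737426): 737426 = 368713·2 + 0 → 2
gcd(2, 773398): 773398 = 386699·2 + 0 → 2
gcd(2, 462722): 462722 = 231361·2 + 0 → 2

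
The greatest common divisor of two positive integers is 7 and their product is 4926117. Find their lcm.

703731

For any two positive integers, gcd × lcm equals their product. Hence lcm = 4926117 / 7 = 703731.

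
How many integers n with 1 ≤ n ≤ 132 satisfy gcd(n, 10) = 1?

53

Prime factors of 10: 2, 5. Count integers ≤ 132 divisible by none of them.
By inclusion–exclusion: 132 − ⌊132/2⌋ − ⌊132/5⌋ + ⌊132/10⌋ = 53.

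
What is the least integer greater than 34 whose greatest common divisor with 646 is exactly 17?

51

646 = 17·38. Any a with gcd(a, 646) = 17 is a multiple of 17, say 17s, with s coprime to 38.
Need s > 34/17, so s ≥ 3. First s ≥ 3 with gcd(s, 38) = 1 is s = 3. Thus a = 17·3 = 51.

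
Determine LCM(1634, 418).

17974

1634 = 2 · 19 · 43; 418 = 2 · 11 · 19
max exponents: 2 · 11 · 19 · 43 = 17974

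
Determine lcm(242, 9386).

1135706

gcd first: 9386 = 38·242 + 190; 242 = 1·190 + 52; 190 = 3·52 + 34; 52 = 1·34 + 18; 34 = 1·18 + 16; 18 = 1·16 + 2; 16 = 8·2 + 0 → gcd = 2
lcm = 242·9386/gcd = 2271412/2 = 1135706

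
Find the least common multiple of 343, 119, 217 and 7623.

343 = 7³; 119 = 7 · 17; 217 = 7 · 31; 7623 = 3² · 7 · 11²
lcm takes max exponent of each prime: 3² · 7³ · 11² · 17 · 31 = 196848729

196848729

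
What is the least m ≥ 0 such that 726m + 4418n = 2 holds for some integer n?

1710

gcd(726, 4418) = 2 (Euclid: 4418 = 6·726 + 62; 726 = 11·62 + 44; 62 = 1·44 + 18; 44 = 2·18 + 8; 18 = 2·8 + 2; 8 = 4·2 + 0), and 2 | 2.
Extended Euclid: 726·(-499) + 4418·(82) = 2. Scale by 1: m₀ = -499.
General solution m = m₀ + 2209t; reducing mod 2209 gives m = 1710 (and n = -281).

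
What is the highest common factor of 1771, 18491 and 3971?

11

1771 = 7 · 11 · 23; 18491 = 11 · 41²; 3971 = 11 · 19²
gcd takes min exponent of each prime: 11 = 11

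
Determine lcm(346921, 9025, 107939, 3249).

23339110275

346921 = 19² · 31²; 9025 = 5² · 19²; 107939 = 13 · 19² · 23; 3249 = 3² · 19²
lcm takes max exponent of each prime: 3² · 5² · 13 · 19² · 23 · 31² = 23339110275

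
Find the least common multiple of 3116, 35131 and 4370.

3116 = 2² · 19 · 41; 35131 = 19 · 43²; 4370 = 2 · 5 · 19 · 23
lcm takes max exponent of each prime: 2² · 5 · 19 · 23 · 41 · 43² = 662570660

662570660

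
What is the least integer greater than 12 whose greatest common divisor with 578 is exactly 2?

gcd(k, 578) = 2 forces 2 | k; write k = 2s. Then gcd(2s, 2·289) = 2·gcd(s, 289), so need gcd(s, 289) = 1.
2s > 12 gives s ≥ 7. The least s ≥ 7 coprime to 289 is 7, so k = 2·7 = 14.

14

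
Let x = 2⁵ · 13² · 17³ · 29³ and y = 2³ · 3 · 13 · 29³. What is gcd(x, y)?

min exponent per shared prime: 2³ · 13 · 29³ = 2536456

2536456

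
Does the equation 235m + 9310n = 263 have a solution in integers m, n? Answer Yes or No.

No

gcd(235, 9310): 9310 = 39·235 + 145; 235 = 1·145 + 90; 145 = 1·90 + 55; 90 = 1·55 + 35; 55 = 1·35 + 20; 35 = 1·20 + 15; 20 = 1·15 + 5; 15 = 3·5 + 0 → 5
5 does not divide 263, so a solution does not exist.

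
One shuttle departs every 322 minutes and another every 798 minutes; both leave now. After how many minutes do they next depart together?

18354

gcd first: 798 = 2·322 + 154; 322 = 2·154 + 14; 154 = 11·14 + 0 → gcd = 14
lcm = 322·798/gcd = 256956/14 = 18354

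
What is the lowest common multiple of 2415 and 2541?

gcd first: 2541 = 1·2415 + 126; 2415 = 19·126 + 21; 126 = 6·21 + 0 → gcd = 21
lcm = 2415·2541/gcd = 6136515/21 = 292215

292215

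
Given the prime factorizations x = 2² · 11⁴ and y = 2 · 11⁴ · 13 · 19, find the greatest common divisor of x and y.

29282

min exponent per shared prime: 2 · 11⁴ = 29282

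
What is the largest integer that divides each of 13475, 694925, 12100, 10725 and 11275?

275

gcd(13475, 694925): 694925 = 51·13475 + 7700; 13475 = 1·7700 + 5775; 7700 = 1·5775 + 1925; 5775 = 3·1925 + 0 → 1925
gcd(1925, 12100): 12100 = 6·1925 + 550; 1925 = 3·550 + 275; 550 = 2·275 + 0 → 275
gcd(275, 10725): 10725 = 39·275 + 0 → 275
gcd(275, 11275): 11275 = 41·275 + 0 → 275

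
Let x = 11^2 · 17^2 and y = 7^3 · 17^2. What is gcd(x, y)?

289

min exponent per shared prime: 17^2 = 289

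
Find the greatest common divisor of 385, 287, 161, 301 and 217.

7

385 = 5 · 7 · 11; 287 = 7 · 41; 161 = 7 · 23; 301 = 7 · 43; 217 = 7 · 31
gcd takes min exponent of each prime: 7 = 7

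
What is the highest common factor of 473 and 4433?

11

473 = 11 · 43
4433 = 11 · 13 · 31
Common: 11 = 11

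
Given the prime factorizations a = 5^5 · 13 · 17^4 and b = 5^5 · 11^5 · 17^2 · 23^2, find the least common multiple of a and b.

max exponent per prime: 5^5 · 11^5 · 13 · 17^4 · 23^2 = 289073417833646875

289073417833646875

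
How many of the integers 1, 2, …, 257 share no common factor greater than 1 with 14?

14 = 2·7. Inclusion–exclusion on these primes:
257 − ⌊257/2⌋ − ⌊257/7⌋ + ⌊257/14⌋ = 111

111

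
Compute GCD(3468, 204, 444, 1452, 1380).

gcd(3468, 204): 3468 = 17·204 + 0 → 204
gcd(204, 444): 444 = 2·204 + 36; 204 = 5·36 + 24; 36 = 1·24 + 12; 24 = 2·12 + 0 → 12
gcd(12, 1452): 1452 = 121·12 + 0 → 12
gcd(12, 1380): 1380 = 115·12 + 0 → 12

12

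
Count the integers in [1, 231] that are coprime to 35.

158

35 = 5·7. Inclusion–exclusion on these primes:
231 − ⌊231/5⌋ − ⌊231/7⌋ + ⌊231/35⌋ = 158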